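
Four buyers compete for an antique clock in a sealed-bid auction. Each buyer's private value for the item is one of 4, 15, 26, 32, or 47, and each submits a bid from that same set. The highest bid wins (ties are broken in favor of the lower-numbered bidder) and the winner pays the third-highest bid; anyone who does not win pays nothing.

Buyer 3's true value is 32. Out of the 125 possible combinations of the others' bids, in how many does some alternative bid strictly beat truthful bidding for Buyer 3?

27

Others bid (4, 4, 47): truth gives 0; bid 47 gives 28 > 0. Violating.
Others bid (4, 15, 47): truth gives 0; bid 47 gives 17 > 0. Violating.
Others bid (4, 26, 47): truth gives 0; bid 47 gives 6 > 0. Violating.
Others bid (4, 32, 4): truth gives 0; bid 47 gives 28 > 0. Violating.
Others bid (4, 4, 4): truth gives 28; no alternative beats it.
Others bid (4, 4, 15): truth gives 28; no alternative beats it.
(Checking all 125 profiles: 27 have a profitable deviation, 98 do not.)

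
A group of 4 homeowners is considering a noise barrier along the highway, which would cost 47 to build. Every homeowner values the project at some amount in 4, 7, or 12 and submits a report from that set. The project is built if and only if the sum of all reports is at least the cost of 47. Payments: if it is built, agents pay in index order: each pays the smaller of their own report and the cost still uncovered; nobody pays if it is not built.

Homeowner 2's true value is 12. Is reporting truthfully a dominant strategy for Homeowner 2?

Yes

Check each profile of the others' reports and compare truth against every alternative report.
Others report (4, 4, 4): truth gives 0, best alternative gives 0.
Others report (4, 4, 7): truth gives 0, best alternative gives 0.
Others report (4, 4, 12): truth gives 0, best alternative gives 0.
Others report (4, 7, 4): truth gives 0, best alternative gives 0.
Others report (4, 7, 7): truth gives 0, best alternative gives 0.
Others report (4, 7, 12): truth gives 0, best alternative gives 0.
(Remaining 21 profiles checked similarly; truth is weakly best in each.)
In every case the truthful report is at least as good as any alternative, so it is a dominant strategy.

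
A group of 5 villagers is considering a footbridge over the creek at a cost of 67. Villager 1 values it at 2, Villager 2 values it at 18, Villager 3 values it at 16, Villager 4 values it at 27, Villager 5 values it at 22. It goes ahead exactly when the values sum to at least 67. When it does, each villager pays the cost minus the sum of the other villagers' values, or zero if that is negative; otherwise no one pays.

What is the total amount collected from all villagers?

13

Total value 85 ≥ cost 67, so it is built.
Villager 1: others sum to 83; max(0, 67 - 83) = 0.
Villager 2: others sum to 67; max(0, 67 - 67) = 0.
Villager 3: others sum to 69; max(0, 67 - 69) = 0.
Villager 4: others sum to 58; max(0, 67 - 58) = 9.
Villager 5: others sum to 63; max(0, 67 - 63) = 4.
Total collected = 0 + 0 + 0 + 9 + 4 = 13.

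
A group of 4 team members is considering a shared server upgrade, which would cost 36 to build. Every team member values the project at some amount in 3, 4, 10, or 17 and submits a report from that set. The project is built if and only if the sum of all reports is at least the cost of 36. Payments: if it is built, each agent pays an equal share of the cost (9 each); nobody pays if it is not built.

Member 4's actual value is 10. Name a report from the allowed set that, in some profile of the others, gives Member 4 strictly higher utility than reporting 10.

17

Suppose Member 1 reports 3, Member 2 reports 3 and Member 3 reports 17.
Report 10: project not built, utility 0.
Report 17: project built, pays 9, utility 10 - 9 = 1.
So reporting 17 beats truth here (1 > 0).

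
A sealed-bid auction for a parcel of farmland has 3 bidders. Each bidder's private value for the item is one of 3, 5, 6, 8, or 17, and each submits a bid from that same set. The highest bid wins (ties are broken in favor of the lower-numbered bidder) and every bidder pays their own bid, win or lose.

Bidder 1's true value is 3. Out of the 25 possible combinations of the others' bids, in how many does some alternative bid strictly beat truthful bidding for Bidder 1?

3

Others bid (3, 5): truth gives -3; bid 5 gives -2 > -3. Violating.
Others bid (5, 3): truth gives -3; bid 5 gives -2 > -3. Violating.
Others bid (5, 5): truth gives -3; bid 5 gives -2 > -3. Violating.
Others bid (3, 3): truth gives 0; no alternative beats it.
Others bid (3, 6): truth gives -3; no alternative beats it.
(Checking all 25 profiles: 3 have a profitable deviation, 22 do not.)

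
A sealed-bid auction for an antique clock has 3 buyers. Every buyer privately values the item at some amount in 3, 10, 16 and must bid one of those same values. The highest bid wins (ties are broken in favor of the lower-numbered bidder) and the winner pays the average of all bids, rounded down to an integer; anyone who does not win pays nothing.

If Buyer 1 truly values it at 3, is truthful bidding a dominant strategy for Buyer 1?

Yes

Check each profile of the others' bids and compare truth against every alternative bid.
Others bid (10, 10): truth gives 0, best alternative gives -7.
Others bid (3, 10): truth gives 0, best alternative gives -4.
Others bid (10, 3): truth gives 0, best alternative gives -4.
Others bid (3, 3): truth gives 0, best alternative gives -2.
Others bid (3, 16): truth gives 0, best alternative gives 0.
Others bid (10, 16): truth gives 0, best alternative gives 0.
(Remaining 3 profiles checked similarly; truth is weakly best in each.)
In every case the truthful bid is at least as good as any alternative, so it is a dominant strategy.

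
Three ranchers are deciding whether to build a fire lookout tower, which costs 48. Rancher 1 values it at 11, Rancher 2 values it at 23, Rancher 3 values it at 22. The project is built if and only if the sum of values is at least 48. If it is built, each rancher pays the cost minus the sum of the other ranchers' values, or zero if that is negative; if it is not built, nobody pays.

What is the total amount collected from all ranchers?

Total value 56 ≥ cost 48, so it is built.
Rancher 1: others sum to 45; max(0, 48 - 45) = 3.
Rancher 2: others sum to 33; max(0, 48 - 33) = 15.
Rancher 3: others sum to 34; max(0, 48 - 34) = 14.
Total collected = 3 + 15 + 14 = 32.

32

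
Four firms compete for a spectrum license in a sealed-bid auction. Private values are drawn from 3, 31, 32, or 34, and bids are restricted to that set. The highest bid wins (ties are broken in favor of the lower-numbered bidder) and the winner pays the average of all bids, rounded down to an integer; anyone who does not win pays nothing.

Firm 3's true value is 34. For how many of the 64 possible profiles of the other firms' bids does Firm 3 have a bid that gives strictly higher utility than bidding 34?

Others bid (3, 3, 32): truth gives 16; bid 32 gives 17 > 16. Violating.
Others bid (3, 31, 32): truth gives 9; bid 32 gives 10 > 9. Violating.
Others bid (31, 3, 32): truth gives 9; bid 32 gives 10 > 9. Violating.
Others bid (31, 31, 32): truth gives 2; bid 32 gives 3 > 2. Violating.
Others bid (3, 3, 3): truth gives 24; no alternative beats it.
Others bid (3, 3, 31): truth gives 17; no alternative beats it.
(Checking all 64 profiles: 4 have a profitable deviation, 60 do not.)

4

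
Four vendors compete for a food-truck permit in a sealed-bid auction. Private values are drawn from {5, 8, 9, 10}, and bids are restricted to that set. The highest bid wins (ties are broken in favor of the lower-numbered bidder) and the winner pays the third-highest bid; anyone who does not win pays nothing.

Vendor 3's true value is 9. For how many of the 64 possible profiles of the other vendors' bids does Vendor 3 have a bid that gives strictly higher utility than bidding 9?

Others bid (5, 5, 10): truth gives 0; bid 10 gives 4 > 0. Violating.
Others bid (5, 8, 10): truth gives 0; bid 10 gives 1 > 0. Violating.
Others bid (5, 9, 5): truth gives 0; bid 10 gives 4 > 0. Violating.
Others bid (5, 9, 8): truth gives 0; bid 10 gives 1 > 0. Violating.
Others bid (5, 5, 5): truth gives 4; no alternative beats it.
Others bid (5, 5, 8): truth gives 4; no alternative beats it.
(Checking all 64 profiles: 12 have a profitable deviation, 52 do not.)

12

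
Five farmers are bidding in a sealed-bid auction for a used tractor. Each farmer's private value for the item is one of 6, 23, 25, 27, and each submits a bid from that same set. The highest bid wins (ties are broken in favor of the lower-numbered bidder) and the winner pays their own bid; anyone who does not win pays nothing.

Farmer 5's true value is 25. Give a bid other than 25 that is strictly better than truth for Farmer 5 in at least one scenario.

Suppose Farmer 1 bids 6, Farmer 2 bids 6, Farmer 3 bids 6 and Farmer 4 bids 6.
Bid 25: wins, pays 25, utility 25 - 25 = 0.
Bid 23: wins, pays 23, utility 25 - 23 = 2.
So bidding 23 beats truth here (2 > 0).

23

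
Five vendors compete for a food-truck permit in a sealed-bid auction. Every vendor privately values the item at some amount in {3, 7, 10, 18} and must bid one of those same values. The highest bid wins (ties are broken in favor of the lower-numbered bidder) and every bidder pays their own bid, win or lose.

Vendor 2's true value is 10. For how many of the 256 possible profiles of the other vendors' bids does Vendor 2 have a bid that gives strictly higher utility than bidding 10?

Others bid (3, 3, 3, 3): truth gives 0; bid 7 gives 3 > 0. Violating.
Others bid (3, 3, 3, 7): truth gives 0; bid 7 gives 3 > 0. Violating.
Others bid (3, 3, 3, 18): truth gives -10; bid 3 gives -3 > -10. Violating.
Others bid (3, 3, 7, 3): truth gives 0; bid 7 gives 3 > 0. Violating.
Others bid (3, 3, 3, 10): truth gives 0; no alternative beats it.
Others bid (3, 3, 7, 10): truth gives 0; no alternative beats it.
(Checking all 256 profiles: 210 have a profitable deviation, 46 do not.)

210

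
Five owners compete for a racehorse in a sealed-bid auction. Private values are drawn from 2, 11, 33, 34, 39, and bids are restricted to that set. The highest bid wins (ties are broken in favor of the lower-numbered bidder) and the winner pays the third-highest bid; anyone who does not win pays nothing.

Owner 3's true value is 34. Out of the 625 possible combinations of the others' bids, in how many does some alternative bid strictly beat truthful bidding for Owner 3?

108

Others bid (2, 2, 2, 39): truth gives 0; bid 39 gives 32 > 0. Violating.
Others bid (2, 2, 11, 39): truth gives 0; bid 39 gives 23 > 0. Violating.
Others bid (2, 2, 33, 39): truth gives 0; bid 39 gives 1 > 0. Violating.
Others bid (2, 2, 39, 2): truth gives 0; bid 39 gives 32 > 0. Violating.
Others bid (2, 2, 2, 2): truth gives 32; no alternative beats it.
Others bid (2, 2, 2, 11): truth gives 32; no alternative beats it.
(Checking all 625 profiles: 108 have a profitable deviation, 517 do not.)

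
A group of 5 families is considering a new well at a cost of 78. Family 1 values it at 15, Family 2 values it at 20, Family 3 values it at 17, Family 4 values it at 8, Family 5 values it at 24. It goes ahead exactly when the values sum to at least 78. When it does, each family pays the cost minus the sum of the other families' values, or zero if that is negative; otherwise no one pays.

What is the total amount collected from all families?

54

Total value 84 ≥ cost 78, so it is built.
Family 1: others sum to 69; max(0, 78 - 69) = 9.
Family 2: others sum to 64; max(0, 78 - 64) = 14.
Family 3: others sum to 67; max(0, 78 - 67) = 11.
Family 4: others sum to 76; max(0, 78 - 76) = 2.
Family 5: others sum to 60; max(0, 78 - 60) = 18.
Total collected = 9 + 14 + 11 + 2 + 18 = 54.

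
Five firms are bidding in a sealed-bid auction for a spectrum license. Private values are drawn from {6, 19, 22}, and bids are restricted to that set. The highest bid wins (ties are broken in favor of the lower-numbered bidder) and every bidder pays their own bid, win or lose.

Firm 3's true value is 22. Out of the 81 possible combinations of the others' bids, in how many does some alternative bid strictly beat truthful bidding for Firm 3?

Others bid (6, 6, 6, 6): truth gives 0; bid 19 gives 3 > 0. Violating.
Others bid (6, 6, 6, 19): truth gives 0; bid 19 gives 3 > 0. Violating.
Others bid (6, 6, 19, 6): truth gives 0; bid 19 gives 3 > 0. Violating.
Others bid (6, 6, 19, 19): truth gives 0; bid 19 gives 3 > 0. Violating.
Others bid (6, 6, 6, 22): truth gives 0; no alternative beats it.
Others bid (6, 6, 19, 22): truth gives 0; no alternative beats it.
(Checking all 81 profiles: 49 have a profitable deviation, 32 do not.)

49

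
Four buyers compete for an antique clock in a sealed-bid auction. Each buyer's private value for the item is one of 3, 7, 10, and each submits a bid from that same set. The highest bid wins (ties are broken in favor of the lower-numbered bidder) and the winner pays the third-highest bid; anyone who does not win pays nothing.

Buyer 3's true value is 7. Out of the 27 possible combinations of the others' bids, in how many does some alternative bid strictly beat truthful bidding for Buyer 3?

3

Others bid (3, 3, 10): truth gives 0; bid 10 gives 4 > 0. Violating.
Others bid (3, 7, 3): truth gives 0; bid 10 gives 4 > 0. Violating.
Others bid (7, 3, 3): truth gives 0; bid 10 gives 4 > 0. Violating.
Others bid (3, 3, 3): truth gives 4; no alternative beats it.
Others bid (3, 3, 7): truth gives 4; no alternative beats it.
(Checking all 27 profiles: 3 have a profitable deviation, 24 do not.)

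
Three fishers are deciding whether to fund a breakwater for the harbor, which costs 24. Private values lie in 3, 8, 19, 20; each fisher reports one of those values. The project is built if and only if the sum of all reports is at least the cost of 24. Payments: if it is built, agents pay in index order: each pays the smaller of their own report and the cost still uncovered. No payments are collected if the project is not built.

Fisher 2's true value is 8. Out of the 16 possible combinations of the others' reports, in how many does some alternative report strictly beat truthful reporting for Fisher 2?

12

Others report (3, 19): truth gives 0; report 3 gives 5 > 0. Violating.
Others report (3, 20): truth gives 0; report 3 gives 5 > 0. Violating.
Others report (8, 19): truth gives 0; report 3 gives 5 > 0. Violating.
Others report (8, 20): truth gives 0; report 3 gives 5 > 0. Violating.
Others report (3, 3): truth gives 0; no alternative beats it.
Others report (3, 8): truth gives 0; no alternative beats it.
(Checking all 16 profiles: 12 have a profitable deviation, 4 do not.)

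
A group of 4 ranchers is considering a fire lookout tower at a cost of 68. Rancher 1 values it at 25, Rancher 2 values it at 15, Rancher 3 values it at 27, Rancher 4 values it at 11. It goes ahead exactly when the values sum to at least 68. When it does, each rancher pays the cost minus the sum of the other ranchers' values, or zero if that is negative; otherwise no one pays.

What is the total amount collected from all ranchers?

Total value 78 ≥ cost 68, so it is built.
Rancher 1: others sum to 53; max(0, 68 - 53) = 15.
Rancher 2: others sum to 63; max(0, 68 - 63) = 5.
Rancher 3: others sum to 51; max(0, 68 - 51) = 17.
Rancher 4: others sum to 67; max(0, 68 - 67) = 1.
Total collected = 15 + 5 + 17 + 1 = 38.

38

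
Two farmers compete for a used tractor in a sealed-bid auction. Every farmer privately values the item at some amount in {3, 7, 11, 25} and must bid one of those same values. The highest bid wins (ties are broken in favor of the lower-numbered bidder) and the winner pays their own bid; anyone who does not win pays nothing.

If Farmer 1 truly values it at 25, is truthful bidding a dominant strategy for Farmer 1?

Consider the case where Farmer 2 bids 3.
Truthful bid 25: wins, pays 25, utility 25 - 25 = 0.
Bid 3 instead: wins, pays 3, utility 25 - 3 = 22.
Since 22 > 0, bidding 3 is strictly better here, so truthful bidding is not dominant.

No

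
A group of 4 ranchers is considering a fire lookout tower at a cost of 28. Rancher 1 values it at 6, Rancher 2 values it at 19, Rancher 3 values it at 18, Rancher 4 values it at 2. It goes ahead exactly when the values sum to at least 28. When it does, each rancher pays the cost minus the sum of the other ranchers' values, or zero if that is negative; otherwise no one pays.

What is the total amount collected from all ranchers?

Total value 45 ≥ cost 28, so it is built.
Rancher 1: others sum to 39; max(0, 28 - 39) = 0.
Rancher 2: others sum to 26; max(0, 28 - 26) = 2.
Rancher 3: others sum to 27; max(0, 28 - 27) = 1.
Rancher 4: others sum to 43; max(0, 28 - 43) = 0.
Total collected = 0 + 2 + 1 + 0 = 3.

3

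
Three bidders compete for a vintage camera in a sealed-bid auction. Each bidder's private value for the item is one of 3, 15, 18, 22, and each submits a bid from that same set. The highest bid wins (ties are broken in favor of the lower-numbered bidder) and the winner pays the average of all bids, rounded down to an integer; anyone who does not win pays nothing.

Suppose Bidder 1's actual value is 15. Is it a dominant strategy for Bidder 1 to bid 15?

Consider the case where Bidder 2 bids 3 and Bidder 3 bids 3.
Truthful bid 15: wins, pays 7, utility 15 - 7 = 8.
Bid 3 instead: wins, pays 3, utility 15 - 3 = 12.
Since 12 > 8, bidding 3 is strictly better here, so truthful bidding is not dominant.

No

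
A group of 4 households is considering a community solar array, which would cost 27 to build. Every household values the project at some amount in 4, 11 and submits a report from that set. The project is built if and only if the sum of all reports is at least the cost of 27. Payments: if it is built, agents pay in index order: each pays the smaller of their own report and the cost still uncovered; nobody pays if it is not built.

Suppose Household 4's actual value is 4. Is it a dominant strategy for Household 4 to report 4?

Yes

Check each profile of the others' reports and compare truth against every alternative report.
Others report (4, 4, 11): truth gives 0, best alternative gives -4.
Others report (4, 11, 4): truth gives 0, best alternative gives -4.
Others report (11, 4, 4): truth gives 0, best alternative gives -4.
Others report (11, 11, 11): truth gives 4, best alternative gives 4.
Others report (4, 11, 11): truth gives 3, best alternative gives 3.
Others report (11, 4, 11): truth gives 3, best alternative gives 3.
(Remaining 2 profiles checked similarly; truth is weakly best in each.)
In every case the truthful report is at least as good as any alternative, so it is a dominant strategy.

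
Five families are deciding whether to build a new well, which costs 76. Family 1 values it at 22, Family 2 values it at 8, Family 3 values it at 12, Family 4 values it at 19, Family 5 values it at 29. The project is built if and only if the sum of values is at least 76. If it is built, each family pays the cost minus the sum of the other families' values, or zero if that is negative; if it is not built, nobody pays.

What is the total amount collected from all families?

28

Total value 90 ≥ cost 76, so it is built.
Family 1: others sum to 68; max(0, 76 - 68) = 8.
Family 2: others sum to 82; max(0, 76 - 82) = 0.
Family 3: others sum to 78; max(0, 76 - 78) = 0.
Family 4: others sum to 71; max(0, 76 - 71) = 5.
Family 5: others sum to 61; max(0, 76 - 61) = 15.
Total collected = 8 + 0 + 0 + 5 + 15 = 28.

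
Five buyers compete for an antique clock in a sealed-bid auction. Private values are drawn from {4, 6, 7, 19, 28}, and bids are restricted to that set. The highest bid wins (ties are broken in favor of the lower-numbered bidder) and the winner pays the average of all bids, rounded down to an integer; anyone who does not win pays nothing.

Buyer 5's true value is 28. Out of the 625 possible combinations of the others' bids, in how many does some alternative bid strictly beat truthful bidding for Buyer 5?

81

Others bid (4, 4, 4, 4): truth gives 20; bid 6 gives 24 > 20. Violating.
Others bid (4, 4, 4, 6): truth gives 19; bid 7 gives 23 > 19. Violating.
Others bid (4, 4, 4, 7): truth gives 19; bid 19 gives 21 > 19. Violating.
Others bid (4, 4, 6, 4): truth gives 19; bid 7 gives 23 > 19. Violating.
Others bid (4, 4, 4, 19): truth gives 17; no alternative beats it.
Others bid (4, 4, 4, 28): truth gives 0; no alternative beats it.
(Checking all 625 profiles: 81 have a profitable deviation, 544 do not.)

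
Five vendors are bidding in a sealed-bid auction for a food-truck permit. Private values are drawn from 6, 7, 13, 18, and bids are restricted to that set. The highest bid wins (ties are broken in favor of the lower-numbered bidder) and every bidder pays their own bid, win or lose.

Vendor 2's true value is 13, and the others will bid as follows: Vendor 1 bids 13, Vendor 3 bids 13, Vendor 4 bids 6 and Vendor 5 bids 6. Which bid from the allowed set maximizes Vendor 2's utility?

Bid 6: loses but pays 6, utility -6.
Bid 7: loses but pays 7, utility -7.
Bid 13: loses but pays 13, utility -13.
Bid 18: wins, pays 18, utility 13 - 18 = -5.
The best choice is 18 with utility -5.

18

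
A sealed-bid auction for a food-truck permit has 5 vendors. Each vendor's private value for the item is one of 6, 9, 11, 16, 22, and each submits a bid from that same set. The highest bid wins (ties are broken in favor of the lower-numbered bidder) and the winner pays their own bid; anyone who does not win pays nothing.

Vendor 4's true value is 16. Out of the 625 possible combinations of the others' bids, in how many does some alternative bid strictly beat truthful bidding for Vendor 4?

Others bid (6, 6, 6, 6): truth gives 0; bid 9 gives 7 > 0. Violating.
Others bid (6, 6, 6, 9): truth gives 0; bid 9 gives 7 > 0. Violating.
Others bid (6, 6, 6, 11): truth gives 0; bid 11 gives 5 > 0. Violating.
Others bid (6, 6, 9, 6): truth gives 0; bid 11 gives 5 > 0. Violating.
Others bid (6, 6, 6, 16): truth gives 0; no alternative beats it.
Others bid (6, 6, 6, 22): truth gives 0; no alternative beats it.
(Checking all 625 profiles: 24 have a profitable deviation, 601 do not.)

24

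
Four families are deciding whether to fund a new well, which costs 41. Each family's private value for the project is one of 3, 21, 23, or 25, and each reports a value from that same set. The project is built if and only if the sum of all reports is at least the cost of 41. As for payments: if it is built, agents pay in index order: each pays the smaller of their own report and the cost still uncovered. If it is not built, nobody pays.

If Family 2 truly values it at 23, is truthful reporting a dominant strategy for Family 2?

No

Consider the case where Family 1 reports 3, Family 3 reports 3 and Family 4 reports 21.
Truthful report 23: project built, pays 23, utility 23 - 23 = 0.
Report 21 instead: project built, pays 21, utility 23 - 21 = 2.
Since 2 > 0, reporting 21 is strictly better here, so truthful reporting is not dominant.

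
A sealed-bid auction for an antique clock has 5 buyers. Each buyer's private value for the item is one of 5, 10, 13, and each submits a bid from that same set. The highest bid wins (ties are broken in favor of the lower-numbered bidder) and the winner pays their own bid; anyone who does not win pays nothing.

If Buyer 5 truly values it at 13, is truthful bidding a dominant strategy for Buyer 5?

No

Consider the case where Buyer 1 bids 5, Buyer 2 bids 5, Buyer 3 bids 5 and Buyer 4 bids 5.
Truthful bid 13: wins, pays 13, utility 13 - 13 = 0.
Bid 10 instead: wins, pays 10, utility 13 - 10 = 3.
Since 3 > 0, bidding 10 is strictly better here, so truthful bidding is not dominant.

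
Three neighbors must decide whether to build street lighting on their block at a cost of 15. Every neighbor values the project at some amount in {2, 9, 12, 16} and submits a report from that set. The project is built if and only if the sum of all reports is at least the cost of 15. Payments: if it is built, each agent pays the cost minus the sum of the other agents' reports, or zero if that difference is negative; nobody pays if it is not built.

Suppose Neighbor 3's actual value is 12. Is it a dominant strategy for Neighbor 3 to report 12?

Check each profile of the others' reports and compare truth against every alternative report.
Others report (2, 16): truth gives 12, best alternative gives 12.
Others report (9, 9): truth gives 12, best alternative gives 12.
Others report (9, 12): truth gives 12, best alternative gives 12.
Others report (9, 16): truth gives 12, best alternative gives 12.
Others report (12, 9): truth gives 12, best alternative gives 12.
Others report (12, 12): truth gives 12, best alternative gives 12.
(Remaining 10 profiles checked similarly; truth is weakly best in each.)
In every case the truthful report is at least as good as any alternative, so it is a dominant strategy.

Yes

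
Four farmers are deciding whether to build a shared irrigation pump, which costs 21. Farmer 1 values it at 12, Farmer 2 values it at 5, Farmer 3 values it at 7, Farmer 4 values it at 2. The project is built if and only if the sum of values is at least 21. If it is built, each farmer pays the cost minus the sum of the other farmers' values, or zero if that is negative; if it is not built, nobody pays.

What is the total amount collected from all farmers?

9

Total value 26 ≥ cost 21, so it is built.
Farmer 1: others sum to 14; max(0, 21 - 14) = 7.
Farmer 2: others sum to 21; max(0, 21 - 21) = 0.
Farmer 3: others sum to 19; max(0, 21 - 19) = 2.
Farmer 4: others sum to 24; max(0, 21 - 24) = 0.
Total collected = 7 + 0 + 2 + 0 = 9.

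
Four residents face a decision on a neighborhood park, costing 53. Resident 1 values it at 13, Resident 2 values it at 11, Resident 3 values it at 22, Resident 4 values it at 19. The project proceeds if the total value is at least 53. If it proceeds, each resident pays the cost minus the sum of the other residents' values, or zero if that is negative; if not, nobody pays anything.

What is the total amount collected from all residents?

Total value 65 ≥ cost 53, so it is built.
Resident 1: others sum to 52; max(0, 53 - 52) = 1.
Resident 2: others sum to 54; max(0, 53 - 54) = 0.
Resident 3: others sum to 43; max(0, 53 - 43) = 10.
Resident 4: others sum to 46; max(0, 53 - 46) = 7.
Total collected = 1 + 0 + 10 + 7 = 18.

18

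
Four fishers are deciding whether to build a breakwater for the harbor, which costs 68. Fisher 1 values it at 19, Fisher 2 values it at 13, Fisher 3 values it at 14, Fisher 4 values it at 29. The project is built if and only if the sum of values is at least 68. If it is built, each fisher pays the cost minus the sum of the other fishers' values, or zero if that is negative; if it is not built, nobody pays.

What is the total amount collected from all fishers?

Total value 75 ≥ cost 68, so it is built.
Fisher 1: others sum to 56; max(0, 68 - 56) = 12.
Fisher 2: others sum to 62; max(0, 68 - 62) = 6.
Fisher 3: others sum to 61; max(0, 68 - 61) = 7.
Fisher 4: others sum to 46; max(0, 68 - 46) = 22.
Total collected = 12 + 6 + 7 + 22 = 47.

47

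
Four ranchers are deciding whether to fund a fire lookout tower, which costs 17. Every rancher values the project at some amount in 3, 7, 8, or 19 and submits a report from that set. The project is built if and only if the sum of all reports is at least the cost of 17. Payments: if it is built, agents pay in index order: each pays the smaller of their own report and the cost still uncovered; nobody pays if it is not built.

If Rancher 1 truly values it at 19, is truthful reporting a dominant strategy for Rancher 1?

Consider the case where Rancher 2 reports 3, Rancher 3 reports 3 and Rancher 4 reports 3.
Truthful report 19: project built, pays 17, utility 19 - 17 = 2.
Report 8 instead: project built, pays 8, utility 19 - 8 = 11.
Since 11 > 2, reporting 8 is strictly better here, so truthful reporting is not dominant.

No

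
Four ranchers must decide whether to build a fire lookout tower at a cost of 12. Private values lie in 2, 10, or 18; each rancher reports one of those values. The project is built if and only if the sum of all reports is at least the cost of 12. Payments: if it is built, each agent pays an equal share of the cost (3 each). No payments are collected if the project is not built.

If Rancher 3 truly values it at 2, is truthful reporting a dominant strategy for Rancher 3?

Yes

Check each profile of the others' reports and compare truth against every alternative report.
Others report (2, 2, 2): truth gives 0, best alternative gives -1.
Others report (2, 2, 10): truth gives -1, best alternative gives -1.
Others report (2, 2, 18): truth gives -1, best alternative gives -1.
Others report (2, 10, 2): truth gives -1, best alternative gives -1.
Others report (2, 10, 10): truth gives -1, best alternative gives -1.
Others report (2, 10, 18): truth gives -1, best alternative gives -1.
(Remaining 21 profiles checked similarly; truth is weakly best in each.)
In every case the truthful report is at least as good as any alternative, so it is a dominant strategy.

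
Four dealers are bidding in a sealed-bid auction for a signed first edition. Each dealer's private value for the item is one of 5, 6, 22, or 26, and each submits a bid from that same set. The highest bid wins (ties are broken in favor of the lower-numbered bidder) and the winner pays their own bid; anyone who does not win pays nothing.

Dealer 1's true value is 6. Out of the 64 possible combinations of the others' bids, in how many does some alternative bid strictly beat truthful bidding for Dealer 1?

1

Others bid (5, 5, 5): truth gives 0; bid 5 gives 1 > 0. Violating.
Others bid (5, 5, 6): truth gives 0; no alternative beats it.
Others bid (5, 5, 22): truth gives 0; no alternative beats it.
(Checking all 64 profiles: 1 has a profitable deviation, 63 do not.)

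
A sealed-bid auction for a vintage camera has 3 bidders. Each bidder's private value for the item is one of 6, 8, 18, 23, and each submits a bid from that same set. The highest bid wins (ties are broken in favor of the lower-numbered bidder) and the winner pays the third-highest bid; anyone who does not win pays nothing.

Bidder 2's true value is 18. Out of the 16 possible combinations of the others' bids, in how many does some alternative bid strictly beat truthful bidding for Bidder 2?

Others bid (6, 23): truth gives 0; bid 23 gives 12 > 0. Violating.
Others bid (8, 23): truth gives 0; bid 23 gives 10 > 0. Violating.
Others bid (18, 6): truth gives 0; bid 23 gives 12 > 0. Violating.
Others bid (18, 8): truth gives 0; bid 23 gives 10 > 0. Violating.
Others bid (6, 6): truth gives 12; no alternative beats it.
Others bid (6, 8): truth gives 12; no alternative beats it.
(Checking all 16 profiles: 4 have a profitable deviation, 12 do not.)

4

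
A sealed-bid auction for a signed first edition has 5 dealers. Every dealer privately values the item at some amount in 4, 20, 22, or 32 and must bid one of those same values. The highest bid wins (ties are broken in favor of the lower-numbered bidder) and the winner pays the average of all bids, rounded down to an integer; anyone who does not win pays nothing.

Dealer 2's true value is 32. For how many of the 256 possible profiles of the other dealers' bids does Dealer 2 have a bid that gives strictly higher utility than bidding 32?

Others bid (4, 4, 4, 4): truth gives 23; bid 20 gives 25 > 23. Violating.
Others bid (4, 4, 4, 20): truth gives 20; bid 20 gives 22 > 20. Violating.
Others bid (4, 4, 4, 22): truth gives 19; bid 22 gives 21 > 19. Violating.
Others bid (4, 4, 20, 4): truth gives 20; bid 20 gives 22 > 20. Violating.
Others bid (4, 4, 4, 32): truth gives 17; no alternative beats it.
Others bid (4, 4, 20, 32): truth gives 14; no alternative beats it.
(Checking all 256 profiles: 54 have a profitable deviation, 202 do not.)

54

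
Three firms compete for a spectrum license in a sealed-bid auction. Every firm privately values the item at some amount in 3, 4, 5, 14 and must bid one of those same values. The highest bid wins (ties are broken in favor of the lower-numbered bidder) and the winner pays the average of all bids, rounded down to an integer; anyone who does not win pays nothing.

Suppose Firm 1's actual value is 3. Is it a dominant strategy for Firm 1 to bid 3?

Yes

Check each profile of the others' bids and compare truth against every alternative bid.
Others bid (4, 4): truth gives 0, best alternative gives -1.
Others bid (3, 3): truth gives 0, best alternative gives 0.
Others bid (3, 4): truth gives 0, best alternative gives 0.
Others bid (3, 5): truth gives 0, best alternative gives 0.
Others bid (3, 14): truth gives 0, best alternative gives 0.
Others bid (4, 3): truth gives 0, best alternative gives 0.
(Remaining 10 profiles checked similarly; truth is weakly best in each.)
In every case the truthful bid is at least as good as any alternative, so it is a dominant strategy.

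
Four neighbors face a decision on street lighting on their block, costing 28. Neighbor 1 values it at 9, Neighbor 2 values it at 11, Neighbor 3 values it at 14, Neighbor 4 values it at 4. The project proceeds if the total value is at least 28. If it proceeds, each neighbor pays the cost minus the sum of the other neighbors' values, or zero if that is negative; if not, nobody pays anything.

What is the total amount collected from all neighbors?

5

Total value 38 ≥ cost 28, so it is built.
Neighbor 1: others sum to 29; max(0, 28 - 29) = 0.
Neighbor 2: others sum to 27; max(0, 28 - 27) = 1.
Neighbor 3: others sum to 24; max(0, 28 - 24) = 4.
Neighbor 4: others sum to 34; max(0, 28 - 34) = 0.
Total collected = 0 + 1 + 4 + 0 = 5.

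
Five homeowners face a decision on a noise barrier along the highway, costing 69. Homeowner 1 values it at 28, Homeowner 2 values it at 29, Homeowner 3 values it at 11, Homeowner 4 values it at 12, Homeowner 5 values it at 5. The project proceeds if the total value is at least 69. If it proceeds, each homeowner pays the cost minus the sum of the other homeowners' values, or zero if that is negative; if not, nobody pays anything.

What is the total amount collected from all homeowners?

25

Total value 85 ≥ cost 69, so it is built.
Homeowner 1: others sum to 57; max(0, 69 - 57) = 12.
Homeowner 2: others sum to 56; max(0, 69 - 56) = 13.
Homeowner 3: others sum to 74; max(0, 69 - 74) = 0.
Homeowner 4: others sum to 73; max(0, 69 - 73) = 0.
Homeowner 5: others sum to 80; max(0, 69 - 80) = 0.
Total collected = 12 + 13 + 0 + 0 + 0 = 25.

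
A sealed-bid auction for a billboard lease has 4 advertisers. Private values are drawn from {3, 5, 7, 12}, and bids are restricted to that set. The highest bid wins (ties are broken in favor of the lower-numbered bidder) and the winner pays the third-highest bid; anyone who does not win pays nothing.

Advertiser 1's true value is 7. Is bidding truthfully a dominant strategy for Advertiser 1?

No

Consider the case where Advertiser 2 bids 3, Advertiser 3 bids 3 and Advertiser 4 bids 12.
Truthful bid 7: loses, pays 0, utility 0.
Bid 12 instead: wins, pays 3, utility 7 - 3 = 4.
Since 4 > 0, bidding 12 is strictly better here, so truthful bidding is not dominant.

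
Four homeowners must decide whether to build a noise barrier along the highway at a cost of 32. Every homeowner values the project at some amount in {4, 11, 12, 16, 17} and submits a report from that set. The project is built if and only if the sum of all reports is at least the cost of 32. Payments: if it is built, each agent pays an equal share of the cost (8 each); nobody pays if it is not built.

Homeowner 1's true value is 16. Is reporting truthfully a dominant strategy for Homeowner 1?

Check each profile of the others' reports and compare truth against every alternative report.
Others report (4, 4, 11): truth gives 8, best alternative gives 8.
Others report (4, 4, 12): truth gives 8, best alternative gives 8.
Others report (4, 4, 16): truth gives 8, best alternative gives 8.
Others report (4, 4, 17): truth gives 8, best alternative gives 8.
Others report (4, 11, 4): truth gives 8, best alternative gives 8.
Others report (4, 11, 11): truth gives 8, best alternative gives 8.
(Remaining 119 profiles checked similarly; truth is weakly best in each.)
In every case the truthful report is at least as good as any alternative, so it is a dominant strategy.

Yes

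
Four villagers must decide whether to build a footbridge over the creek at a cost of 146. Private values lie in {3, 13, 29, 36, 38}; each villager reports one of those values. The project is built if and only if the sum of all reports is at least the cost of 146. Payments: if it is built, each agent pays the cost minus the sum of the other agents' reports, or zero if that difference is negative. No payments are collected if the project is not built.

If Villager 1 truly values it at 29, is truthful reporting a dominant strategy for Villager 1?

Yes

Check each profile of the others' reports and compare truth against every alternative report.
Others report (3, 3, 3): truth gives 0, best alternative gives 0.
Others report (3, 3, 13): truth gives 0, best alternative gives 0.
Others report (3, 3, 29): truth gives 0, best alternative gives 0.
Others report (3, 3, 36): truth gives 0, best alternative gives 0.
Others report (3, 3, 38): truth gives 0, best alternative gives 0.
Others report (3, 13, 3): truth gives 0, best alternative gives 0.
(Remaining 119 profiles checked similarly; truth is weakly best in each.)
In every case the truthful report is at least as good as any alternative, so it is a dominant strategy.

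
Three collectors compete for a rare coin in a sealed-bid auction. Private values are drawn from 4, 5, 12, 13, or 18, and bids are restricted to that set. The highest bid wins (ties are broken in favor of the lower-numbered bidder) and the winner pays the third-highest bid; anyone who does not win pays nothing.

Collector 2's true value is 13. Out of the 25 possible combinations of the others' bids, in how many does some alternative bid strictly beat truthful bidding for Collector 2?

6

Others bid (4, 18): truth gives 0; bid 18 gives 9 > 0. Violating.
Others bid (5, 18): truth gives 0; bid 18 gives 8 > 0. Violating.
Others bid (12, 18): truth gives 0; bid 18 gives 1 > 0. Violating.
Others bid (13, 4): truth gives 0; bid 18 gives 9 > 0. Violating.
Others bid (4, 4): truth gives 9; no alternative beats it.
Others bid (4, 5): truth gives 9; no alternative beats it.
(Checking all 25 profiles: 6 have a profitable deviation, 19 do not.)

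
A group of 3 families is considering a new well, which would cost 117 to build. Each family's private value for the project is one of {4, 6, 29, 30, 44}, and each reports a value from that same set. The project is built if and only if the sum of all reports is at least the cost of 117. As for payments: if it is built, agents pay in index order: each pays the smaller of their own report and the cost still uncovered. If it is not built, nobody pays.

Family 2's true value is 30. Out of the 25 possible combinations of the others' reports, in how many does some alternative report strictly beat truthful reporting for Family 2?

Others report (44, 44): truth gives 0; report 29 gives 1 > 0. Violating.
Others report (4, 4): truth gives 0; no alternative beats it.
Others report (4, 6): truth gives 0; no alternative beats it.
(Checking all 25 profiles: 1 has a profitable deviation, 24 do not.)

1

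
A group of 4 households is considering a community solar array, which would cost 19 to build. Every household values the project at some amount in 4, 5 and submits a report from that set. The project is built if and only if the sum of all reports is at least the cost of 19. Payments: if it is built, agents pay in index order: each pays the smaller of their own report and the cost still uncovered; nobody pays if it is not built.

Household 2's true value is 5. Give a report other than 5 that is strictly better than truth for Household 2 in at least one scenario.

Suppose Household 1 reports 5, Household 3 reports 5 and Household 4 reports 5.
Report 5: project built, pays 5, utility 5 - 5 = 0.
Report 4: project built, pays 4, utility 5 - 4 = 1.
So reporting 4 beats truth here (1 > 0).

4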